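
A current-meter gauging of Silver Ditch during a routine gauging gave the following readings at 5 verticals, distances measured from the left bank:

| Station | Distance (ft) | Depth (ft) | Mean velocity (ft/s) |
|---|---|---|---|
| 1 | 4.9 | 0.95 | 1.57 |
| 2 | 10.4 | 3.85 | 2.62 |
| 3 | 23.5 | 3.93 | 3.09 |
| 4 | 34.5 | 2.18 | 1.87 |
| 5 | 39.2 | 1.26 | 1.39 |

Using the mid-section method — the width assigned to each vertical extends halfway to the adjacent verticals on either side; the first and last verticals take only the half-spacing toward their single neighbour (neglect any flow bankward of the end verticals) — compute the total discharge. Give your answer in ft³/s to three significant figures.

w_1 = (10.4 − 4.9)/2 = 2.75 ft; q_1 = 1.57 × 0.95 × 2.75 = 4.102 ft³/s
w_2 = (23.5 − 4.9)/2 = 9.3 ft; q_2 = 2.62 × 3.85 × 9.3 = 93.81 ft³/s
w_3 = (34.5 − 10.4)/2 = 12.05 ft; q_3 = 3.09 × 3.93 × 12.05 = 146.3 ft³/s
w_4 = (39.2 − 23.5)/2 = 7.85 ft; q_4 = 1.87 × 2.18 × 7.85 = 32.00 ft³/s
w_5 = (39.2 − 34.5)/2 = 2.35 ft; q_5 = 1.39 × 1.26 × 2.35 = 4.116 ft³/s
Q = Σ qᵢ = 280.4 ft³/s

280 ft³/s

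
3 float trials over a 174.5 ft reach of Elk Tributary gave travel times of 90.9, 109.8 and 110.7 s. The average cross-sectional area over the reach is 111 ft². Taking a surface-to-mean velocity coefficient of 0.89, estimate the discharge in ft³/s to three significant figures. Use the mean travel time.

t̄ = (90.9 + 109.8 + 110.7) / 3 = 103.8 s
v_surface = L / t̄ = 174.5 / 103.8 = 1.681 ft/s
v_mean = 0.89 × 1.681 = 1.496 ft/s
Q = A × v_mean = 111 × 1.496 = 166.1 ft³/s

166 ft³/s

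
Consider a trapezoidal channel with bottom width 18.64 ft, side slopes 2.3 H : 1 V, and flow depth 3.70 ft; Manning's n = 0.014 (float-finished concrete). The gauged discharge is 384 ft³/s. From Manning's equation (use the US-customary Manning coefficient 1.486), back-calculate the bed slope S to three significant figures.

0.000345

A = (b + z·y)·y = (18.64 + 2.3×3.70)×3.70 = 100.5 ft²
P = b + 2y√(1+z²) = 18.64 + 2×3.70×√(1+2.3²) = 37.20 ft
R = A/P = 100.5/37.20 = 2.700 ft
S = (Q·n / (1.486·A·R^(2/3)))² = (384×0.014 / (1.486×100.5×1.939))² = 0.0003449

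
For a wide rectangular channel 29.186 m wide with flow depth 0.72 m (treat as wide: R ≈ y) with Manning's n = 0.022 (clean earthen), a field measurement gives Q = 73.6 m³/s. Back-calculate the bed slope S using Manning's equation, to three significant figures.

A = b·y = 29.186 × 0.72 = 21.01 m²
Wide channel: R ≈ y = 0.72 m
S = (Q·n / (1·A·R^(2/3)))² = (73.6×0.022 / (1×21.01×0.8033))² = 0.009200

0.00920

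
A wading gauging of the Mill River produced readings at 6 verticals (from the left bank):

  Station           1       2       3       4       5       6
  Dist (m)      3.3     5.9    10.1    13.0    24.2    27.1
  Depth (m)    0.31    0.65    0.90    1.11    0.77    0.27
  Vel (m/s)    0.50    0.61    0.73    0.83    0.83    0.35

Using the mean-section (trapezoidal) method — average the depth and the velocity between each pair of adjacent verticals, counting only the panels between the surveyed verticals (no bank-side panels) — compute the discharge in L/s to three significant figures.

Panel 1-2: Δb = 2.6 m, d̄ = (0.31+0.65)/2 = 0.48, v̄ = (0.50+0.61)/2 = 0.555 → q = 2.6×0.48×0.555 = 0.6926 m³/s
Panel 2-3: Δb = 4.2 m, d̄ = (0.65+0.90)/2 = 0.775, v̄ = (0.61+0.73)/2 = 0.67 → q = 4.2×0.775×0.67 = 2.181 m³/s
Panel 3-4: Δb = 2.9 m, d̄ = (0.90+1.11)/2 = 1.005, v̄ = (0.73+0.83)/2 = 0.78 → q = 2.9×1.005×0.78 = 2.273 m³/s
Panel 4-5: Δb = 11.2 m, d̄ = (1.11+0.77)/2 = 0.94, v̄ = (0.83+0.83)/2 = 0.83 → q = 11.2×0.94×0.83 = 8.738 m³/s
Panel 5-6: Δb = 2.9 m, d̄ = (0.77+0.27)/2 = 0.52, v̄ = (0.83+0.35)/2 = 0.59 → q = 2.9×0.52×0.59 = 0.8897 m³/s
Q = Σ q = 14.77 m³/s
= 14.77 × 1000 = 14770 L/s

14800 L/s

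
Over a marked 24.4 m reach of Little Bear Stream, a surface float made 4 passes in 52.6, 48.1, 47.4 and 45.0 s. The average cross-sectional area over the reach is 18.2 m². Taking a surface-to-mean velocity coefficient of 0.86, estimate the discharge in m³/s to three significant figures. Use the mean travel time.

7.91 m³/s

t̄ = (52.6 + 48.1 + 47.4 + 45.0) / 4 = 48.275 s
v_surface = L / t̄ = 24.4 / 48.275 = 0.5054 m/s
v_mean = 0.86 × 0.5054 = 0.4347 m/s
Q = A × v_mean = 18.2 × 0.4347 = 7.911 m³/s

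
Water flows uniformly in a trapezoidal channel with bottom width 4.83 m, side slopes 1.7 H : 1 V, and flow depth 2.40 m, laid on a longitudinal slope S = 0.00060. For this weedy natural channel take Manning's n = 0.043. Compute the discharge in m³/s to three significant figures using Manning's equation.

A = (b + z·y)·y = (4.83 + 1.7×2.40)×2.40 = 21.38 m²
P = b + 2y√(1+z²) = 4.83 + 2×2.40×√(1+1.7²) = 14.30 m
R = A/P = 21.38/14.30 = 1.496 m
Q = (1/n)·A·R^(2/3)·S^(1/2) = (1/0.043) × 21.38 × 1.496^(2/3) × 0.00060^(1/2) = 15.93 m³/s

15.9 m³/s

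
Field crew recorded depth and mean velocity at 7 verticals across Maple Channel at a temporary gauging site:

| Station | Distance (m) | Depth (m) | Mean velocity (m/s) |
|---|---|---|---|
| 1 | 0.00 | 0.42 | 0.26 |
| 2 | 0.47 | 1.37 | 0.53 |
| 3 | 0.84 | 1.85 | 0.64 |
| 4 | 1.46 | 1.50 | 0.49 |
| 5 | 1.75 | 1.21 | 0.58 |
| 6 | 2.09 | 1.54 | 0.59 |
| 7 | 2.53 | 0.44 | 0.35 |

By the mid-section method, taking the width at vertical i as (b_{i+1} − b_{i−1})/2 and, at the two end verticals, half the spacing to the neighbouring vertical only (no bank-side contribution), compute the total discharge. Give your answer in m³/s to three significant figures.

1.86 m³/s

w_1 = (0.47 − 0.00)/2 = 0.235 m; q_1 = 0.26 × 0.42 × 0.235 = 0.02566 m³/s
w_2 = (0.84 − 0.00)/2 = 0.42 m; q_2 = 0.53 × 1.37 × 0.42 = 0.3050 m³/s
w_3 = (1.46 − 0.47)/2 = 0.495 m; q_3 = 0.64 × 1.85 × 0.495 = 0.5861 m³/s
w_4 = (1.75 − 0.84)/2 = 0.455 m; q_4 = 0.49 × 1.50 × 0.455 = 0.3344 m³/s
w_5 = (2.09 − 1.46)/2 = 0.315 m; q_5 = 0.58 × 1.21 × 0.315 = 0.2211 m³/s
w_6 = (2.53 − 1.75)/2 = 0.39 m; q_6 = 0.59 × 1.54 × 0.39 = 0.3544 m³/s
w_7 = (2.53 − 2.09)/2 = 0.22 m; q_7 = 0.35 × 0.44 × 0.22 = 0.03388 m³/s
Q = Σ qᵢ = 1.860 m³/s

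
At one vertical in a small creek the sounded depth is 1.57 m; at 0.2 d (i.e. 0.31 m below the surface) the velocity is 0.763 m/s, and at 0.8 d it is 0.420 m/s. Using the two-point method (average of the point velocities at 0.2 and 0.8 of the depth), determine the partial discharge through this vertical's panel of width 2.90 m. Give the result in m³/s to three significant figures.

2.69 m³/s

v̄ = (0.763 + 0.420) / 2 = 0.5915 m/s
q = v̄ × d × w = 0.5915 × 1.57 × 2.90 = 2.693 m³/s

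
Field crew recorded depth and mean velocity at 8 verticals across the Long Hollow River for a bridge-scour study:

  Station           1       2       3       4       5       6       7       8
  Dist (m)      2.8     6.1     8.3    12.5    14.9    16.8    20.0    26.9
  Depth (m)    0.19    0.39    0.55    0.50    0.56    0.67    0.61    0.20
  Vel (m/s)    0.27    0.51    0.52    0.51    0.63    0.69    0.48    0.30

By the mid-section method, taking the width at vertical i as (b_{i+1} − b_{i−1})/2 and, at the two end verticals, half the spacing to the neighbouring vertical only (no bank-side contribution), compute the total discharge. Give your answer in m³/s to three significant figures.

w_1 = (6.1 − 2.8)/2 = 1.65 m; q_1 = 0.27 × 0.19 × 1.65 = 0.08465 m³/s
w_2 = (8.3 − 2.8)/2 = 2.75 m; q_2 = 0.51 × 0.39 × 2.75 = 0.5470 m³/s
w_3 = (12.5 − 6.1)/2 = 3.2 m; q_3 = 0.52 × 0.55 × 3.2 = 0.9152 m³/s
w_4 = (14.9 − 8.3)/2 = 3.3 m; q_4 = 0.51 × 0.50 × 3.3 = 0.8415 m³/s
w_5 = (16.8 − 12.5)/2 = 2.15 m; q_5 = 0.63 × 0.56 × 2.15 = 0.7585 m³/s
w_6 = (20.0 − 14.9)/2 = 2.55 m; q_6 = 0.69 × 0.67 × 2.55 = 1.179 m³/s
w_7 = (26.9 − 16.8)/2 = 5.05 m; q_7 = 0.48 × 0.61 × 5.05 = 1.479 m³/s
w_8 = (26.9 − 20.0)/2 = 3.45 m; q_8 = 0.30 × 0.20 × 3.45 = 0.2070 m³/s
Q = Σ qᵢ = 6.011 m³/s

6.01 m³/s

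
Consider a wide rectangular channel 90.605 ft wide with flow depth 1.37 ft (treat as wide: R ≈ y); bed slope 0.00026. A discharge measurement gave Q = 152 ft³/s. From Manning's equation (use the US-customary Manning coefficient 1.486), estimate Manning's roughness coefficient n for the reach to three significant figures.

A = b·y = 90.605 × 1.37 = 124.1 ft²
Wide channel: R ≈ y = 1.37 ft
n = (1.486/Q)·A·R^(2/3)·S^(1/2) = (1.486/152) × 124.1 × 1.234 × 0.01612 = 0.02414

0.0241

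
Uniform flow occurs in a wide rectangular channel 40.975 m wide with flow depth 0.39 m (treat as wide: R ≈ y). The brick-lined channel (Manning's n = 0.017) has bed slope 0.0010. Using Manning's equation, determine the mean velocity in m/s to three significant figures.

0.993 m/s

A = b·y = 40.975 × 0.39 = 15.98 m²
Wide channel: R ≈ y = 0.39 m
Q = (1/n)·A·R^(2/3)·S^(1/2) = (1/0.017) × 15.98 × 0.3900^(2/3) × 0.0010^(1/2) = 15.87 m³/s
V = Q/A = 15.87/15.98 = 0.9930 m/s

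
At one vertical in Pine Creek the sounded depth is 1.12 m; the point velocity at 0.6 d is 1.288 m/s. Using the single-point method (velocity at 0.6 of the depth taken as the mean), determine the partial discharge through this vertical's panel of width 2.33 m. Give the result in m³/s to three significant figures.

v̄ = v₀.₆ = 1.288 m/s
q = v̄ × d × w = 1.288 × 1.12 × 2.33 = 3.361 m³/s

3.36 m³/s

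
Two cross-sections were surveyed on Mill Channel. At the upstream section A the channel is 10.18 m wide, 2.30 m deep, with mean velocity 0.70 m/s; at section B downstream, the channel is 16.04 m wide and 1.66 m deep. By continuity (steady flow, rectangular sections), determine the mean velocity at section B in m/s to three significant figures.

Q = A₁V₁ = (10.18×2.30) × 0.70 = 16.39 m³/s
A₂ = 16.04 × 1.66 = 26.63 m²
V₂ = Q/A₂ = 16.39/26.63 = 0.6155 m/s

0.616 m/s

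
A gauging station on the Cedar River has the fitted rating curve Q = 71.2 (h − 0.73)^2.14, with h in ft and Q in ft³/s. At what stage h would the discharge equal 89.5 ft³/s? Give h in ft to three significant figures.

1.84 ft

h − h₀ = (Q/C)^(1/b) = (89.5/71.2)^(1/2.14) = 1.113 ft
h = 0.73 + 1.113 = 1.843 ft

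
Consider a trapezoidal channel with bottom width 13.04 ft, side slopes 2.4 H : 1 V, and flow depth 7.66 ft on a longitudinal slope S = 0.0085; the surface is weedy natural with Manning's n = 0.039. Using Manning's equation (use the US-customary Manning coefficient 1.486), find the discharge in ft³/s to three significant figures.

2320 ft³/s

A = (b + z·y)·y = (13.04 + 2.4×7.66)×7.66 = 240.7 ft²
P = b + 2y√(1+z²) = 13.04 + 2×7.66×√(1+2.4²) = 52.87 ft
R = A/P = 240.7/52.87 = 4.553 ft
Q = (1.486/n)·A·R^(2/3)·S^(1/2) = (1.486/0.039) × 240.7 × 4.553^(2/3) × 0.0085^(1/2) = 2323 ft³/s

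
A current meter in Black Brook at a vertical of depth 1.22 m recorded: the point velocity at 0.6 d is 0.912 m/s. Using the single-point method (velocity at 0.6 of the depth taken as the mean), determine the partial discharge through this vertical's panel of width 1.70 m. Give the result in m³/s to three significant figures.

v̄ = v₀.₆ = 0.912 m/s
q = v̄ × d × w = 0.9120 × 1.22 × 1.70 = 1.891 m³/s

1.89 m³/s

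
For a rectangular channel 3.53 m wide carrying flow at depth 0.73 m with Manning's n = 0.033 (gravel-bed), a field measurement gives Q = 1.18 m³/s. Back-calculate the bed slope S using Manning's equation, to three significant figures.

0.000551

A = b·y = 3.53 × 0.73 = 2.577 m²
P = b + 2y = 3.53 + 2×0.73 = 4.990 m
R = A/P = 2.577/4.990 = 0.5164 m
S = (Q·n / (1·A·R^(2/3)))² = (1.18×0.033 / (1×2.577×0.6437))² = 0.0005511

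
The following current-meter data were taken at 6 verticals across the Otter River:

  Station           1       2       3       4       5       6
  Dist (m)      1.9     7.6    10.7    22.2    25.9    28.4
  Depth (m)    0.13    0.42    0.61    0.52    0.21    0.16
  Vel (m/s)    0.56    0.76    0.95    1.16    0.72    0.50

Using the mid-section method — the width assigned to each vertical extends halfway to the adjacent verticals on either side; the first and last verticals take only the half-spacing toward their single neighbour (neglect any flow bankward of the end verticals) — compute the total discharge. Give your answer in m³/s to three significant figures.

11.0 m³/s

w_1 = (7.6 − 1.9)/2 = 2.85 m; q_1 = 0.56 × 0.13 × 2.85 = 0.2075 m³/s
w_2 = (10.7 − 1.9)/2 = 4.4 m; q_2 = 0.76 × 0.42 × 4.4 = 1.404 m³/s
w_3 = (22.2 − 7.6)/2 = 7.3 m; q_3 = 0.95 × 0.61 × 7.3 = 4.230 m³/s
w_4 = (25.9 − 10.7)/2 = 7.6 m; q_4 = 1.16 × 0.52 × 7.6 = 4.584 m³/s
w_5 = (28.4 − 22.2)/2 = 3.1 m; q_5 = 0.72 × 0.21 × 3.1 = 0.4687 m³/s
w_6 = (28.4 − 25.9)/2 = 1.25 m; q_6 = 0.50 × 0.16 × 1.25 = 0.1000 m³/s
Q = Σ qᵢ = 11.00 m³/s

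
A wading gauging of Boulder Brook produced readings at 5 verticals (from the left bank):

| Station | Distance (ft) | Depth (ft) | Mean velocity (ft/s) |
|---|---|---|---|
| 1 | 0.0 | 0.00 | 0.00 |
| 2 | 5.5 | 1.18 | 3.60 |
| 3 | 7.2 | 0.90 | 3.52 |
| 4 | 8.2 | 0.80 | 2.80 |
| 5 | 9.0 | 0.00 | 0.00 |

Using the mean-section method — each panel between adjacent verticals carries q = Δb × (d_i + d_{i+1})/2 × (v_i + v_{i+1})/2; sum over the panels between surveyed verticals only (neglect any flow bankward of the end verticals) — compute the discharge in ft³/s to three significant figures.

Panel 1-2: Δb = 5.5 ft, d̄ = (0.00+1.18)/2 = 0.59, v̄ = (0.00+3.60)/2 = 1.8 → q = 5.5×0.59×1.8 = 5.841 ft³/s
Panel 2-3: Δb = 1.7 ft, d̄ = (1.18+0.90)/2 = 1.04, v̄ = (3.60+3.52)/2 = 3.56 → q = 1.7×1.04×3.56 = 6.294 ft³/s
Panel 3-4: Δb = 1 ft, d̄ = (0.90+0.80)/2 = 0.85, v̄ = (3.52+2.80)/2 = 3.16 → q = 1×0.85×3.16 = 2.686 ft³/s
Panel 4-5: Δb = 0.8 ft, d̄ = (0.80+0.00)/2 = 0.4, v̄ = (2.80+0.00)/2 = 1.4 → q = 0.8×0.4×1.4 = 0.4480 ft³/s
Q = Σ q = 15.27 ft³/s

15.3 ft³/s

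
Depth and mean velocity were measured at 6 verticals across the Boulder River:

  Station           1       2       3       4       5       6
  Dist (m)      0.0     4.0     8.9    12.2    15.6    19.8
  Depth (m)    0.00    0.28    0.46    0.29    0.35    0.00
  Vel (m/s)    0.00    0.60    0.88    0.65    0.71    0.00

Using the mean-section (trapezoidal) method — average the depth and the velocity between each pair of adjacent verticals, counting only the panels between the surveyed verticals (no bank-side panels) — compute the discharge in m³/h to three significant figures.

12400 m³/h

Panel 1-2: Δb = 4 m, d̄ = (0.00+0.28)/2 = 0.14, v̄ = (0.00+0.60)/2 = 0.3 → q = 4×0.14×0.3 = 0.1680 m³/s
Panel 2-3: Δb = 4.9 m, d̄ = (0.28+0.46)/2 = 0.37, v̄ = (0.60+0.88)/2 = 0.74 → q = 4.9×0.37×0.74 = 1.342 m³/s
Panel 3-4: Δb = 3.3 m, d̄ = (0.46+0.29)/2 = 0.375, v̄ = (0.88+0.65)/2 = 0.765 → q = 3.3×0.375×0.765 = 0.9467 m³/s
Panel 4-5: Δb = 3.4 m, d̄ = (0.29+0.35)/2 = 0.32, v̄ = (0.65+0.71)/2 = 0.68 → q = 3.4×0.32×0.68 = 0.7398 m³/s
Panel 5-6: Δb = 4.2 m, d̄ = (0.35+0.00)/2 = 0.175, v̄ = (0.71+0.00)/2 = 0.355 → q = 4.2×0.175×0.355 = 0.2609 m³/s
Q = Σ q = 3.457 m³/s
= 3.457 × 3600 = 12450 m³/h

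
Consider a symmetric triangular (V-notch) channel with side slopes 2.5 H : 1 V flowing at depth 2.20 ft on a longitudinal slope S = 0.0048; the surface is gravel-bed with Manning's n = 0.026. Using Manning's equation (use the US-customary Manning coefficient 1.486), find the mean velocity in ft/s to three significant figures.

A = z·y² = 2.5×2.20² = 12.10 ft²
P = 2y√(1+z²) = 2×2.20×√(1+2.5²) = 11.85 ft
R = A/P = 12.10/11.85 = 1.021 ft
Q = (1.486/n)·A·R^(2/3)·S^(1/2) = (1.486/0.026) × 12.10 × 1.021^(2/3) × 0.0048^(1/2) = 48.59 ft³/s
V = Q/A = 48.59/12.10 = 4.016 ft/s

4.02 ft/s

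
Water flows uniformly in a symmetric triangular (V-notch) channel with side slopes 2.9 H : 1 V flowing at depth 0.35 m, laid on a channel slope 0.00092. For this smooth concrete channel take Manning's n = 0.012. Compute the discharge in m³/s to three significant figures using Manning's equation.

A = z·y² = 2.9×0.35² = 0.3553 m²
P = 2y√(1+z²) = 2×0.35×√(1+2.9²) = 2.147 m
R = A/P = 0.3553/2.147 = 0.1654 m
Q = (1/n)·A·R^(2/3)·S^(1/2) = (1/0.012) × 0.3553 × 0.1654^(2/3) × 0.00092^(1/2) = 0.2706 m³/s

0.271 m³/s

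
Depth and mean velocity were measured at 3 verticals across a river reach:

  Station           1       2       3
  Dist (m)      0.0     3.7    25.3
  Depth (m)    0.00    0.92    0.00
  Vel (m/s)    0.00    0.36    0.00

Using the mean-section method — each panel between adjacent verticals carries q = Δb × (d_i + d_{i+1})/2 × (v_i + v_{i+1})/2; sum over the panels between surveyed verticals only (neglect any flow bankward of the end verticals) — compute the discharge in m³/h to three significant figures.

Panel 1-2: Δb = 3.7 m, d̄ = (0.00+0.92)/2 = 0.46, v̄ = (0.00+0.36)/2 = 0.18 → q = 3.7×0.46×0.18 = 0.3064 m³/s
Panel 2-3: Δb = 21.6 m, d̄ = (0.92+0.00)/2 = 0.46, v̄ = (0.36+0.00)/2 = 0.18 → q = 21.6×0.46×0.18 = 1.788 m³/s
Q = Σ q = 2.095 m³/s
= 2.095 × 3600 = 7541 m³/h

7540 m³/h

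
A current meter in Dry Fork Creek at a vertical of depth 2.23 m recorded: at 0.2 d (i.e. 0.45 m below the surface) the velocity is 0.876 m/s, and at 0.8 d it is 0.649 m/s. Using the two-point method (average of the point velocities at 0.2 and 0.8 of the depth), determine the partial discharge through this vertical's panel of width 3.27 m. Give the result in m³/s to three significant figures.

5.56 m³/s

v̄ = (0.876 + 0.649) / 2 = 0.7625 m/s
q = v̄ × d × w = 0.7625 × 2.23 × 3.27 = 5.560 m³/s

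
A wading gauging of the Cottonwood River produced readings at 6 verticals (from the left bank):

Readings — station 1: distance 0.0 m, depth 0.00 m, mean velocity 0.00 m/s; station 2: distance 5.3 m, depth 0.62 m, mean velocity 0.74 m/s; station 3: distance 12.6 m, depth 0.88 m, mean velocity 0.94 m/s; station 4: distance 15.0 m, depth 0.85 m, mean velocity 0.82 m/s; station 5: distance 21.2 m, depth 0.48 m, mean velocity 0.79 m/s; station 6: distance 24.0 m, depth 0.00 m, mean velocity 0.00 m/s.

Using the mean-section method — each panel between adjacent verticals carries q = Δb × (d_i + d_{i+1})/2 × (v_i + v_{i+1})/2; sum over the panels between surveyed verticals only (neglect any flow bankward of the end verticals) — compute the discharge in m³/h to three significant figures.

38200 m³/h

Panel 1-2: Δb = 5.3 m, d̄ = (0.00+0.62)/2 = 0.31, v̄ = (0.00+0.74)/2 = 0.37 → q = 5.3×0.31×0.37 = 0.6079 m³/s
Panel 2-3: Δb = 7.3 m, d̄ = (0.62+0.88)/2 = 0.75, v̄ = (0.74+0.94)/2 = 0.84 → q = 7.3×0.75×0.84 = 4.599 m³/s
Panel 3-4: Δb = 2.4 m, d̄ = (0.88+0.85)/2 = 0.865, v̄ = (0.94+0.82)/2 = 0.88 → q = 2.4×0.865×0.88 = 1.827 m³/s
Panel 4-5: Δb = 6.2 m, d̄ = (0.85+0.48)/2 = 0.665, v̄ = (0.82+0.79)/2 = 0.805 → q = 6.2×0.665×0.805 = 3.319 m³/s
Panel 5-6: Δb = 2.8 m, d̄ = (0.48+0.00)/2 = 0.24, v̄ = (0.79+0.00)/2 = 0.395 → q = 2.8×0.24×0.395 = 0.2654 m³/s
Q = Σ q = 10.62 m³/s
= 10.62 × 3600 = 38230 m³/h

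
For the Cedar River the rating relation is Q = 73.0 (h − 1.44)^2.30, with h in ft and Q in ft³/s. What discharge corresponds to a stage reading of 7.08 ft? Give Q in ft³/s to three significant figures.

Q = 73.0 × (7.08 − 1.44)^2.30 = 73.0 × 5.64^2.30 = 3902 ft³/s

3900 ft³/s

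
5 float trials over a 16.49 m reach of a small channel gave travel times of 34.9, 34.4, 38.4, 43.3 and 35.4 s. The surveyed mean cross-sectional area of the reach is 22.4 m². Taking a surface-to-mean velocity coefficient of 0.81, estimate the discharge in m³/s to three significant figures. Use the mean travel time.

t̄ = (34.9 + 34.4 + 38.4 + 43.3 + 35.4) / 5 = 37.28 s
v_surface = L / t̄ = 16.49 / 37.28 = 0.4423 m/s
v_mean = 0.81 × 0.4423 = 0.3583 m/s
Q = A × v_mean = 22.4 × 0.3583 = 8.026 m³/s

8.03 m³/s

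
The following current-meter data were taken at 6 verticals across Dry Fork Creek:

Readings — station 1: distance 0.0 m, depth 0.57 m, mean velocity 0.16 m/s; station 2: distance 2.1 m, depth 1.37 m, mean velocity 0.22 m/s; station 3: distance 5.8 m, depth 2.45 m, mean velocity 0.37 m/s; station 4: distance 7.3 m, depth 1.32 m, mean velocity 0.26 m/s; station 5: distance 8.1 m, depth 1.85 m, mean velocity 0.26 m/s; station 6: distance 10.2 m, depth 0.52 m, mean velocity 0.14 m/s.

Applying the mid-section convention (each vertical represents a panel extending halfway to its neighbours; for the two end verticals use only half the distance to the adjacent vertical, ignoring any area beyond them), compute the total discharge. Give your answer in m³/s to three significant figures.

4.50 m³/s

w_1 = (2.1 − 0.0)/2 = 1.05 m; q_1 = 0.16 × 0.57 × 1.05 = 0.09576 m³/s
w_2 = (5.8 − 0.0)/2 = 2.9 m; q_2 = 0.22 × 1.37 × 2.9 = 0.8741 m³/s
w_3 = (7.3 − 2.1)/2 = 2.6 m; q_3 = 0.37 × 2.45 × 2.6 = 2.357 m³/s
w_4 = (8.1 − 5.8)/2 = 1.15 m; q_4 = 0.26 × 1.32 × 1.15 = 0.3947 m³/s
w_5 = (10.2 − 7.3)/2 = 1.45 m; q_5 = 0.26 × 1.85 × 1.45 = 0.6975 m³/s
w_6 = (10.2 − 8.1)/2 = 1.05 m; q_6 = 0.14 × 0.52 × 1.05 = 0.07644 m³/s
Q = Σ qᵢ = 4.495 m³/s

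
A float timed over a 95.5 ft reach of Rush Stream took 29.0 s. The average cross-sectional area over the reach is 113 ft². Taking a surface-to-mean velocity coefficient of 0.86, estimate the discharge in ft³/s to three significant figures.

320 ft³/s

v_surface = L / t̄ = 95.5 / 29 = 3.293 ft/s
v_mean = 0.86 × 3.293 = 2.832 ft/s
Q = A × v_mean = 113 × 2.832 = 320.0 ft³/s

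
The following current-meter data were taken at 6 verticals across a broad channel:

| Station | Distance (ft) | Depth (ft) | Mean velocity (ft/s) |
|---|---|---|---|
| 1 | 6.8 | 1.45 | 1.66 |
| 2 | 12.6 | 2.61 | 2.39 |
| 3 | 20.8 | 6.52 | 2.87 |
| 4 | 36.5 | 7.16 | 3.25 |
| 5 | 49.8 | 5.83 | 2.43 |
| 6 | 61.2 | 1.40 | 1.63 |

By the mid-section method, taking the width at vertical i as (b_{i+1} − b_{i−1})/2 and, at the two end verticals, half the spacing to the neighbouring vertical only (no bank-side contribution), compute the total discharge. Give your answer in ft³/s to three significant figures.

w_1 = (12.6 − 6.8)/2 = 2.9 ft; q_1 = 1.66 × 1.45 × 2.9 = 6.980 ft³/s
w_2 = (20.8 − 6.8)/2 = 7 ft; q_2 = 2.39 × 2.61 × 7 = 43.67 ft³/s
w_3 = (36.5 − 12.6)/2 = 11.95 ft; q_3 = 2.87 × 6.52 × 11.95 = 223.6 ft³/s
w_4 = (49.8 − 20.8)/2 = 14.5 ft; q_4 = 3.25 × 7.16 × 14.5 = 337.4 ft³/s
w_5 = (61.2 − 36.5)/2 = 12.35 ft; q_5 = 2.43 × 5.83 × 12.35 = 175.0 ft³/s
w_6 = (61.2 − 49.8)/2 = 5.7 ft; q_6 = 1.63 × 1.40 × 5.7 = 13.01 ft³/s
Q = Σ qᵢ = 799.6 ft³/s

800 ft³/s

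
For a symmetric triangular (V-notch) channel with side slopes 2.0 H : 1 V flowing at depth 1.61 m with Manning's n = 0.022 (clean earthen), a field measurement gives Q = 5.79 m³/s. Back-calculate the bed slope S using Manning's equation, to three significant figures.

0.000936

A = z·y² = 2.0×1.61² = 5.184 m²
P = 2y√(1+z²) = 2×1.61×√(1+2.0²) = 7.200 m
R = A/P = 5.184/7.200 = 0.7200 m
S = (Q·n / (1·A·R^(2/3)))² = (5.79×0.022 / (1×5.184×0.8033))² = 0.0009355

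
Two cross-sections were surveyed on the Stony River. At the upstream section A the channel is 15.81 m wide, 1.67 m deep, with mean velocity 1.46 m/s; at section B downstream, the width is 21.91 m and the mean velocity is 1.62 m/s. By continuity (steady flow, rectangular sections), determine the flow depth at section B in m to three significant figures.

Q = A₁V₁ = (15.81×1.67) × 1.46 = 38.55 m³/s
d₂ = Q/(b₂ V₂) = 38.55/(21.91×1.62) = 1.086 m

1.09 m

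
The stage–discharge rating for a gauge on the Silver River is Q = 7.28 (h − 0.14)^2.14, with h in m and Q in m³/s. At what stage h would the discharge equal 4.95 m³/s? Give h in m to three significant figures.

h − h₀ = (Q/C)^(1/b) = (4.95/7.28)^(1/2.14) = 0.8351 m
h = 0.14 + 0.8351 = 0.9751 m

0.975 m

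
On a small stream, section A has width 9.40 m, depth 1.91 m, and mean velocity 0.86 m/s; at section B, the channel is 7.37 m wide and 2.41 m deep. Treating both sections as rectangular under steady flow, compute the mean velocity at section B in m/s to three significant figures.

0.869 m/s

Q = A₁V₁ = (9.40×1.91) × 0.86 = 15.44 m³/s
A₂ = 7.37 × 2.41 = 17.76 m²
V₂ = Q/A₂ = 15.44/17.76 = 0.8693 m/s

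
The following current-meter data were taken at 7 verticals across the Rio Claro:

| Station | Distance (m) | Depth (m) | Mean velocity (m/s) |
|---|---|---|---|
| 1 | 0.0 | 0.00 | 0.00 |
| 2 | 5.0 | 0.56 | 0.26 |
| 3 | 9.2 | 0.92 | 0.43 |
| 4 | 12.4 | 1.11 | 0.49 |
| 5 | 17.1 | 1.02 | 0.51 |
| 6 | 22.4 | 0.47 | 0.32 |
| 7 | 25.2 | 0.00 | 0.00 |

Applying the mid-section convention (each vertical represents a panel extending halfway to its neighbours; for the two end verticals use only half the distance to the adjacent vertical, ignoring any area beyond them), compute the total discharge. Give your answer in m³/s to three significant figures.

w_2 = (9.2 − 0.0)/2 = 4.6 m; q_2 = 0.26 × 0.56 × 4.6 = 0.6698 m³/s
w_3 = (12.4 − 5.0)/2 = 3.7 m; q_3 = 0.43 × 0.92 × 3.7 = 1.464 m³/s
w_4 = (17.1 − 9.2)/2 = 3.95 m; q_4 = 0.49 × 1.11 × 3.95 = 2.148 m³/s
w_5 = (22.4 − 12.4)/2 = 5 m; q_5 = 0.51 × 1.02 × 5 = 2.601 m³/s
w_6 = (25.2 − 17.1)/2 = 4.05 m; q_6 = 0.32 × 0.47 × 4.05 = 0.6091 m³/s
Stations 1, 7 contribute zero (depth or velocity is 0).
Q = Σ qᵢ = 7.492 m³/s

7.49 m³/s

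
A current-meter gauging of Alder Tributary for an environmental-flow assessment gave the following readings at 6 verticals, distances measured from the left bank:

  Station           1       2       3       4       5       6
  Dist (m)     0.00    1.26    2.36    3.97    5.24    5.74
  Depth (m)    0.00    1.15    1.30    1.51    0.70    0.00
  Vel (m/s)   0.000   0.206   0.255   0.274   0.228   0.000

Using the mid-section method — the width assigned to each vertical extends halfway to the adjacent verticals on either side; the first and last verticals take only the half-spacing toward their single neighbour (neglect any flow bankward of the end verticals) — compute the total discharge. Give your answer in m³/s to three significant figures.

w_2 = (2.36 − 0.00)/2 = 1.18 m; q_2 = 0.206 × 1.15 × 1.18 = 0.2795 m³/s
w_3 = (3.97 − 1.26)/2 = 1.355 m; q_3 = 0.255 × 1.30 × 1.355 = 0.4492 m³/s
w_4 = (5.24 − 2.36)/2 = 1.44 m; q_4 = 0.274 × 1.51 × 1.44 = 0.5958 m³/s
w_5 = (5.74 − 3.97)/2 = 0.885 m; q_5 = 0.228 × 0.70 × 0.885 = 0.1412 m³/s
Stations 1, 6 contribute zero (depth or velocity is 0).
Q = Σ qᵢ = 1.466 m³/s

1.47 m³/s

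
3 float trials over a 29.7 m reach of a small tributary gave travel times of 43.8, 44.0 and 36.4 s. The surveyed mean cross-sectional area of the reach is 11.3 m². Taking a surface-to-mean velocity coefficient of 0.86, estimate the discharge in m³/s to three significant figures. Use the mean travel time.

6.97 m³/s

t̄ = (43.8 + 44.0 + 36.4) / 3 = 41.4 s
v_surface = L / t̄ = 29.7 / 41.4 = 0.7174 m/s
v_mean = 0.86 × 0.7174 = 0.6170 m/s
Q = A × v_mean = 11.3 × 0.6170 = 6.972 m³/s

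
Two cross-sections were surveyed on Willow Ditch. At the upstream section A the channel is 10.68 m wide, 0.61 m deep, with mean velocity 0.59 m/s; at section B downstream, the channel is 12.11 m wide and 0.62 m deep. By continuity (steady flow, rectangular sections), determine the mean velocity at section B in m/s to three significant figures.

Q = A₁V₁ = (10.68×0.61) × 0.59 = 3.844 m³/s
A₂ = 12.11 × 0.62 = 7.508 m²
V₂ = Q/A₂ = 3.844/7.508 = 0.5119 m/s

0.512 m/s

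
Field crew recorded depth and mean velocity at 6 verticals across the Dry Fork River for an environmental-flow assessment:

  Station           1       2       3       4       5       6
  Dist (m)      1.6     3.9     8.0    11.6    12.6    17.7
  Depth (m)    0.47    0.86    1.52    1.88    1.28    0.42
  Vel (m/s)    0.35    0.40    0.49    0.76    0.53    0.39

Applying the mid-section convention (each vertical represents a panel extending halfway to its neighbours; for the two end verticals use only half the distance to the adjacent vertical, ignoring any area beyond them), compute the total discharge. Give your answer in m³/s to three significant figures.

w_1 = (3.9 − 1.6)/2 = 1.15 m; q_1 = 0.35 × 0.47 × 1.15 = 0.1892 m³/s
w_2 = (8.0 − 1.6)/2 = 3.2 m; q_2 = 0.40 × 0.86 × 3.2 = 1.101 m³/s
w_3 = (11.6 − 3.9)/2 = 3.85 m; q_3 = 0.49 × 1.52 × 3.85 = 2.867 m³/s
w_4 = (12.6 − 8.0)/2 = 2.3 m; q_4 = 0.76 × 1.88 × 2.3 = 3.286 m³/s
w_5 = (17.7 − 11.6)/2 = 3.05 m; q_5 = 0.53 × 1.28 × 3.05 = 2.069 m³/s
w_6 = (17.7 − 12.6)/2 = 2.55 m; q_6 = 0.39 × 0.42 × 2.55 = 0.4177 m³/s
Q = Σ qᵢ = 9.931 m³/s

9.93 m³/s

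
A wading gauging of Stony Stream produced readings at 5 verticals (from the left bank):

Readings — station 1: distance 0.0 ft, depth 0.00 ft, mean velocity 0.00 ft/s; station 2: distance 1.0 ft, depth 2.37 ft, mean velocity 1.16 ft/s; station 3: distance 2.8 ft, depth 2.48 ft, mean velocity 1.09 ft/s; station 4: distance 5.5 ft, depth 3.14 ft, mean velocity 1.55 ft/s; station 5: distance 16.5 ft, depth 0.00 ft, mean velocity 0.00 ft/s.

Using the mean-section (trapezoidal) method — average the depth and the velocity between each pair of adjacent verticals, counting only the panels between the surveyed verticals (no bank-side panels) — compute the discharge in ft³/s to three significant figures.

29.0 ft³/s

Panel 1-2: Δb = 1 ft, d̄ = (0.00+2.37)/2 = 1.185, v̄ = (0.00+1.16)/2 = 0.58 → q = 1×1.185×0.58 = 0.6873 ft³/s
Panel 2-3: Δb = 1.8 ft, d̄ = (2.37+2.48)/2 = 2.425, v̄ = (1.16+1.09)/2 = 1.125 → q = 1.8×2.425×1.125 = 4.911 ft³/s
Panel 3-4: Δb = 2.7 ft, d̄ = (2.48+3.14)/2 = 2.81, v̄ = (1.09+1.55)/2 = 1.32 → q = 2.7×2.81×1.32 = 10.01 ft³/s
Panel 4-5: Δb = 11 ft, d̄ = (3.14+0.00)/2 = 1.57, v̄ = (1.55+0.00)/2 = 0.775 → q = 11×1.57×0.775 = 13.38 ft³/s
Q = Σ q = 29.00 ft³/s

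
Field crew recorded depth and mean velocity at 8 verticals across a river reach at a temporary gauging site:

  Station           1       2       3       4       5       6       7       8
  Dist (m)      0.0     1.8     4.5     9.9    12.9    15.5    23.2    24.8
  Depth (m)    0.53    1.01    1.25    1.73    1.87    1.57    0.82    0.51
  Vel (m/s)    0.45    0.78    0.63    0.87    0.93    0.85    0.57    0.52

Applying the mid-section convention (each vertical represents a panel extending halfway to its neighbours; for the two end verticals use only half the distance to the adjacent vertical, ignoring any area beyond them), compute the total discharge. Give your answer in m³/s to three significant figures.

25.6 m³/s

w_1 = (1.8 − 0.0)/2 = 0.9 m; q_1 = 0.45 × 0.53 × 0.9 = 0.2147 m³/s
w_2 = (4.5 − 0.0)/2 = 2.25 m; q_2 = 0.78 × 1.01 × 2.25 = 1.773 m³/s
w_3 = (9.9 − 1.8)/2 = 4.05 m; q_3 = 0.63 × 1.25 × 4.05 = 3.189 m³/s
w_4 = (12.9 − 4.5)/2 = 4.2 m; q_4 = 0.87 × 1.73 × 4.2 = 6.321 m³/s
w_5 = (15.5 − 9.9)/2 = 2.8 m; q_5 = 0.93 × 1.87 × 2.8 = 4.869 m³/s
w_6 = (23.2 − 12.9)/2 = 5.15 m; q_6 = 0.85 × 1.57 × 5.15 = 6.873 m³/s
w_7 = (24.8 − 15.5)/2 = 4.65 m; q_7 = 0.57 × 0.82 × 4.65 = 2.173 m³/s
w_8 = (24.8 − 23.2)/2 = 0.8 m; q_8 = 0.52 × 0.51 × 0.8 = 0.2122 m³/s
Q = Σ qᵢ = 25.63 m³/s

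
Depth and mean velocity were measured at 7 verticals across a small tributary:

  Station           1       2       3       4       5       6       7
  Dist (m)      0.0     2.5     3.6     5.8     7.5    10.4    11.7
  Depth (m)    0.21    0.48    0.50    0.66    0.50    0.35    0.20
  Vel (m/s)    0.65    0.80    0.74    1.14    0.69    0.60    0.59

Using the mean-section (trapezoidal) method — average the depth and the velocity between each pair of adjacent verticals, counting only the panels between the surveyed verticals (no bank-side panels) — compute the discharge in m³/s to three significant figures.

4.15 m³/s

Panel 1-2: Δb = 2.5 m, d̄ = (0.21+0.48)/2 = 0.345, v̄ = (0.65+0.80)/2 = 0.725 → q = 2.5×0.345×0.725 = 0.6253 m³/s
Panel 2-3: Δb = 1.1 m, d̄ = (0.48+0.50)/2 = 0.49, v̄ = (0.80+0.74)/2 = 0.77 → q = 1.1×0.49×0.77 = 0.4150 m³/s
Panel 3-4: Δb = 2.2 m, d̄ = (0.50+0.66)/2 = 0.58, v̄ = (0.74+1.14)/2 = 0.94 → q = 2.2×0.58×0.94 = 1.199 m³/s
Panel 4-5: Δb = 1.7 m, d̄ = (0.66+0.50)/2 = 0.58, v̄ = (1.14+0.69)/2 = 0.915 → q = 1.7×0.58×0.915 = 0.9022 m³/s
Panel 5-6: Δb = 2.9 m, d̄ = (0.50+0.35)/2 = 0.425, v̄ = (0.69+0.60)/2 = 0.645 → q = 2.9×0.425×0.645 = 0.7950 m³/s
Panel 6-7: Δb = 1.3 m, d̄ = (0.35+0.20)/2 = 0.275, v̄ = (0.60+0.59)/2 = 0.595 → q = 1.3×0.275×0.595 = 0.2127 m³/s
Q = Σ q = 4.150 m³/s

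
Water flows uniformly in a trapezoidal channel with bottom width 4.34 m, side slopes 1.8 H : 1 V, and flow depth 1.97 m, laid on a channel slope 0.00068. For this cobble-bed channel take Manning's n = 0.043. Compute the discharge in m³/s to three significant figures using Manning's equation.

A = (b + z·y)·y = (4.34 + 1.8×1.97)×1.97 = 15.54 m²
P = b + 2y√(1+z²) = 4.34 + 2×1.97×√(1+1.8²) = 12.45 m
R = A/P = 15.54/12.45 = 1.248 m
Q = (1/n)·A·R^(2/3)·S^(1/2) = (1/0.043) × 15.54 × 1.248^(2/3) × 0.00068^(1/2) = 10.92 m³/s

10.9 m³/s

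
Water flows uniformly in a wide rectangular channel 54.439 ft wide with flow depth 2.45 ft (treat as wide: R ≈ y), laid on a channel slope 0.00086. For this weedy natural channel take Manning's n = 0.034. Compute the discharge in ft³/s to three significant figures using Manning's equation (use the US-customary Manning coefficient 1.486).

A = b·y = 54.439 × 2.45 = 133.4 ft²
Wide channel: R ≈ y = 2.45 ft
Q = (1.486/n)·A·R^(2/3)·S^(1/2) = (1.486/0.034) × 133.4 × 2.450^(2/3) × 0.00086^(1/2) = 310.7 ft³/s

311 ft³/s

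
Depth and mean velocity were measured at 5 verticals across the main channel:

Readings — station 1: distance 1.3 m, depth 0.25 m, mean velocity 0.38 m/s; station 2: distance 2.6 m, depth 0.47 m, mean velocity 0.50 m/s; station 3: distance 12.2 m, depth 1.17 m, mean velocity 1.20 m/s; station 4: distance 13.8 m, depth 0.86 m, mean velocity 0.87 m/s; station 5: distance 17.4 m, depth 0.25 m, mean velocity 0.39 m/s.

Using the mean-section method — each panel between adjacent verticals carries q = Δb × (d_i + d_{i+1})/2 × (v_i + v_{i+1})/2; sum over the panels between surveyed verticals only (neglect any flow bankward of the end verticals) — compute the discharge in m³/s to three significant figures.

9.84 m³/s

Panel 1-2: Δb = 1.3 m, d̄ = (0.25+0.47)/2 = 0.36, v̄ = (0.38+0.50)/2 = 0.44 → q = 1.3×0.36×0.44 = 0.2059 m³/s
Panel 2-3: Δb = 9.6 m, d̄ = (0.47+1.17)/2 = 0.82, v̄ = (0.50+1.20)/2 = 0.85 → q = 9.6×0.82×0.85 = 6.691 m³/s
Panel 3-4: Δb = 1.6 m, d̄ = (1.17+0.86)/2 = 1.015, v̄ = (1.20+0.87)/2 = 1.035 → q = 1.6×1.015×1.035 = 1.681 m³/s
Panel 4-5: Δb = 3.6 m, d̄ = (0.86+0.25)/2 = 0.555, v̄ = (0.87+0.39)/2 = 0.63 → q = 3.6×0.555×0.63 = 1.259 m³/s
Q = Σ q = 9.837 m³/s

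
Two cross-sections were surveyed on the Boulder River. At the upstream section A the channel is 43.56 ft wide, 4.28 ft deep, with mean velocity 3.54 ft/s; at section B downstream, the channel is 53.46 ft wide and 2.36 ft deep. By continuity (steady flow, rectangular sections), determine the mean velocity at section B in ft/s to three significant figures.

5.23 ft/s

Q = A₁V₁ = (43.56×4.28) × 3.54 = 660.0 ft³/s
A₂ = 53.46 × 2.36 = 126.2 ft²
V₂ = Q/A₂ = 660.0/126.2 = 5.231 ft/s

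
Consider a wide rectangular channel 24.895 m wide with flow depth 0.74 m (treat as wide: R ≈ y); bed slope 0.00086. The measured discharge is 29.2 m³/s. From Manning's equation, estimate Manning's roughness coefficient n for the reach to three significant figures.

0.0151

A = b·y = 24.895 × 0.74 = 18.42 m²
Wide channel: R ≈ y = 0.74 m
n = (1/Q)·A·R^(2/3)·S^(1/2) = (1/29.2) × 18.42 × 0.8181 × 0.02933 = 0.01514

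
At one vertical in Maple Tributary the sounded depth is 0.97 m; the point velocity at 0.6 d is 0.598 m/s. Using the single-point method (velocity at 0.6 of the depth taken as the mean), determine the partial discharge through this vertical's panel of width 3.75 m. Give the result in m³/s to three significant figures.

v̄ = v₀.₆ = 0.598 m/s
q = v̄ × d × w = 0.5980 × 0.97 × 3.75 = 2.175 m³/s

2.18 m³/s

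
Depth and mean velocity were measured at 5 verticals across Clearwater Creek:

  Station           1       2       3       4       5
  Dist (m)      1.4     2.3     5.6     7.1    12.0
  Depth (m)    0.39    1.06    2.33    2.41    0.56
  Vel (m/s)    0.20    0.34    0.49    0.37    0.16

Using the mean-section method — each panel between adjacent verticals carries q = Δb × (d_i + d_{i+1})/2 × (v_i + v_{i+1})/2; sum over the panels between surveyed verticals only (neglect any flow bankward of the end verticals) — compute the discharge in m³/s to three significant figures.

Panel 1-2: Δb = 0.9 m, d̄ = (0.39+1.06)/2 = 0.725, v̄ = (0.20+0.34)/2 = 0.27 → q = 0.9×0.725×0.27 = 0.1762 m³/s
Panel 2-3: Δb = 3.3 m, d̄ = (1.06+2.33)/2 = 1.695, v̄ = (0.34+0.49)/2 = 0.415 → q = 3.3×1.695×0.415 = 2.321 m³/s
Panel 3-4: Δb = 1.5 m, d̄ = (2.33+2.41)/2 = 2.37, v̄ = (0.49+0.37)/2 = 0.43 → q = 1.5×2.37×0.43 = 1.529 m³/s
Panel 4-5: Δb = 4.9 m, d̄ = (2.41+0.56)/2 = 1.485, v̄ = (0.37+0.16)/2 = 0.265 → q = 4.9×1.485×0.265 = 1.928 m³/s
Q = Σ q = 5.954 m³/s

5.95 m³/s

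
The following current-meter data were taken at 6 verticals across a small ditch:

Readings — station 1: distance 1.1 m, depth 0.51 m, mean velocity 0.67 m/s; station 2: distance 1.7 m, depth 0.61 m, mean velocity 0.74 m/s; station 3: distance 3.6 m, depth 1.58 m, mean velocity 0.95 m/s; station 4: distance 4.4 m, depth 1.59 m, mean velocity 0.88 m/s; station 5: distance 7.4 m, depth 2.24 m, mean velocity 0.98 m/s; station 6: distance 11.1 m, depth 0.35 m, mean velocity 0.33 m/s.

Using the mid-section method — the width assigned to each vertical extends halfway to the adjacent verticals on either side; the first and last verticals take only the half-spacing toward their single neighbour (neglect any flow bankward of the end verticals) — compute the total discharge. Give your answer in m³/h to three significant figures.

46500 m³/h

w_1 = (1.7 − 1.1)/2 = 0.3 m; q_1 = 0.67 × 0.51 × 0.3 = 0.1025 m³/s
w_2 = (3.6 − 1.1)/2 = 1.25 m; q_2 = 0.74 × 0.61 × 1.25 = 0.5643 m³/s
w_3 = (4.4 − 1.7)/2 = 1.35 m; q_3 = 0.95 × 1.58 × 1.35 = 2.026 m³/s
w_4 = (7.4 − 3.6)/2 = 1.9 m; q_4 = 0.88 × 1.59 × 1.9 = 2.658 m³/s
w_5 = (11.1 − 4.4)/2 = 3.35 m; q_5 = 0.98 × 2.24 × 3.35 = 7.354 m³/s
w_6 = (11.1 − 7.4)/2 = 1.85 m; q_6 = 0.33 × 0.35 × 1.85 = 0.2137 m³/s
Q = Σ qᵢ = 12.92 m³/s
= 12.92 × 3600 = 46510 m³/h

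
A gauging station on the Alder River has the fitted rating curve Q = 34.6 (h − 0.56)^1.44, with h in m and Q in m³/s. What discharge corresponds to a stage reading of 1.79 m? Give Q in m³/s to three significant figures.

Q = 34.6 × (1.79 − 0.56)^1.44 = 34.6 × 1.23^1.44 = 46.62 m³/s

46.6 m³/s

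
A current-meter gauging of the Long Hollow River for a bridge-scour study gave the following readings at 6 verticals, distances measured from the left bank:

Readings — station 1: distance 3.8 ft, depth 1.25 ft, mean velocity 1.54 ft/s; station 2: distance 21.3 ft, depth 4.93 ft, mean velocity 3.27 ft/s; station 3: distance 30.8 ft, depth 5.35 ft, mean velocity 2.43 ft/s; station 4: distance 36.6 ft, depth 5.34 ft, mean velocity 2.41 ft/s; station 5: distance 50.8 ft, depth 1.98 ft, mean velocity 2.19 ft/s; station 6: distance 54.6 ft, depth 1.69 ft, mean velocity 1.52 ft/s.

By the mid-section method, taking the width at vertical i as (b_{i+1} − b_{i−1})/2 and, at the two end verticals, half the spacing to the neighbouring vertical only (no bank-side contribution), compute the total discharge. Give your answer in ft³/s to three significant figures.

w_1 = (21.3 − 3.8)/2 = 8.75 ft; q_1 = 1.54 × 1.25 × 8.75 = 16.84 ft³/s
w_2 = (30.8 − 3.8)/2 = 13.5 ft; q_2 = 3.27 × 4.93 × 13.5 = 217.6 ft³/s
w_3 = (36.6 − 21.3)/2 = 7.65 ft; q_3 = 2.43 × 5.35 × 7.65 = 99.45 ft³/s
w_4 = (50.8 − 30.8)/2 = 10 ft; q_4 = 2.41 × 5.34 × 10 = 128.7 ft³/s
w_5 = (54.6 − 36.6)/2 = 9 ft; q_5 = 2.19 × 1.98 × 9 = 39.03 ft³/s
w_6 = (54.6 − 50.8)/2 = 1.9 ft; q_6 = 1.52 × 1.69 × 1.9 = 4.881 ft³/s
Q = Σ qᵢ = 506.5 ft³/s

507 ft³/s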